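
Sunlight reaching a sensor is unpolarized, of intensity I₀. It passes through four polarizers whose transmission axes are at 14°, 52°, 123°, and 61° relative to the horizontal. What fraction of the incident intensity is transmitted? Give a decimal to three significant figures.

≈ 0.00725 I₀

Unpolarized light through the first polarizer → I₁ = ½ I₀, now polarized at 14°.
I₂ = I₁ cos²(52° − 14°) = 0.5 I₀ · cos²(38°) = 0.3105 I₀.
I₃ = I₂ cos²(123° − 52°) = 0.3105 I₀ · cos²(71°) = 0.03291 I₀.
I₄ = I₃ cos²(61° − 123°) = 0.03291 I₀ · cos²(62°) = 0.007253 I₀.
Transmitted fraction = 0.007253.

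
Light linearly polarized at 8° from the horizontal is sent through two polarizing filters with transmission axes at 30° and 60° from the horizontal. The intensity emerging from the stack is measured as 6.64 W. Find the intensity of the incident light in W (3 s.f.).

By Malus's law, I₁ = I₀ cos²(30° − 8°) = I₀ cos²(22°) = 0.8597 I₀.
I₂ = I₁ cos²(60° − 30°) = 0.8597 I₀ · cos²(30°) = 0.6448 I₀.
So 6.64 W = 0.6448 I₀, giving I₀ = 6.64/0.6448 = 10.3 W.

I₀ ≈ 10.3 W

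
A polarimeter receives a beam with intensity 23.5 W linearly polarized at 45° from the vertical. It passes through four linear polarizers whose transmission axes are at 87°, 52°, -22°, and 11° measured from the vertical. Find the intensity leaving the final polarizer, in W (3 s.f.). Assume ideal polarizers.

I ≈ 0.465 W

By Malus's law, I₁ = 23.5 W · cos²(42°) = 12.98 W.
I₂ = I₁ · cos²(35°) = 12.98 · 0.671 = 8.709 W.
I₃ = I₂ · cos²(74°) = 8.709 · 0.07598 = 0.6616 W.
I₄ = I₃ · cos²(33°) = 0.6616 · 0.7034 = 0.4654 W.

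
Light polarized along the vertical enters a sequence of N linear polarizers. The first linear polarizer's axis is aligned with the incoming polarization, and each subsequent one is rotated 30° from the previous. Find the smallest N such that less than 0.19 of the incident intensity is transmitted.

N = 7

First polarizer is aligned with the polarization: full transmission.
Each further stage multiplies by cos²(30°) = 0.75.
After N polarizers: T = 0.75^(N−1). Require T < 0.19 ⇒ N−1 > ln(0.19)/ln(0.75) = 5.77, so N−1 ≥ 6 and N = 7.
Check: N=7 gives T = 0.178 < 0.19; N=6 gives T = 0.2373.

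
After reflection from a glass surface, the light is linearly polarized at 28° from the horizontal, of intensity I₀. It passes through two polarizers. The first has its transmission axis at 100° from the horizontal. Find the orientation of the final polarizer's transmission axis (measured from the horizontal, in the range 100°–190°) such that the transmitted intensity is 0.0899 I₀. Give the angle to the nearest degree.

By Malus's law, I₁ = I₀ cos²(100° − 28°) = I₀ cos²(72°) = 0.09549 I₀.
Need I₂/I₀ = 0.0899, so cos²(θ − 100°) = 0.0899 / 0.09549 = 0.9414.
θ − 100° = arccos(√0.9414) = 14.0°, giving θ ≈ 100 + 14.0 = 114.0°.

θ ≈ 114°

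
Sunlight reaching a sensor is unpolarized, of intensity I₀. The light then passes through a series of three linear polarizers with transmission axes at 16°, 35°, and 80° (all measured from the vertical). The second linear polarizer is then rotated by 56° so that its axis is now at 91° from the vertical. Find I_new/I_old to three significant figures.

I_new/I_old ≈ 0.144

Before rotation:
Unpolarized light through the first polarizer → I₁ = ½ I₀, now polarized at 16°.
I₂ = I₁ cos²(35° − 16°) = 0.5 I₀ · cos²(19°) = 0.447 I₀.
I₃ = I₂ cos²(80° − 35°) = 0.447 I₀ · cos²(45°) = 0.2235 I₀.
After rotation:
Unpolarized light through the first polarizer → I₁ = ½ I₀, now polarized at 16°.
I₂ = I₁ cos²(91° − 16°) = 0.5 I₀ · cos²(75°) = 0.03349 I₀.
I₃ = I₂ cos²(80° − 91°) = 0.03349 I₀ · cos²(11°) = 0.03227 I₀.
Ratio = 0.03227 / 0.2235 = 0.1444.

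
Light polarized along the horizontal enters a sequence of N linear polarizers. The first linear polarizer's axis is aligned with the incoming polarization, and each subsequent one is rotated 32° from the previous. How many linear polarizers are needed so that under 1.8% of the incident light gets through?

First polarizer is aligned with the polarization: full transmission.
Each further stage multiplies by cos²(32°) = 0.7192.
After N polarizers: T = 0.7192^(N−1). Require T < 0.018 ⇒ N−1 > ln(0.018)/ln(0.7192) = 12.19, so N−1 ≥ 13 and N = 14.
Check: N=14 gives T = 0.01377 < 0.018; N=13 gives T = 0.01915.

N = 14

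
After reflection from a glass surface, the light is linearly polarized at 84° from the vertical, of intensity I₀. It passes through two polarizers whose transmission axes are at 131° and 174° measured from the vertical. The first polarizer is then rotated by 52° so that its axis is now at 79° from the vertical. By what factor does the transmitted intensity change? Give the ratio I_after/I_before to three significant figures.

Before rotation:
I₁ = I₀ cos²(131° − 84°) = I₀ cos²(47°) = 0.4651 I₀.
I₂ = I₁ cos²(174° − 131°) = 0.4651 I₀ · cos²(43°) = 0.2488 I₀.
After rotation:
I₁ = I₀ cos²(79° − 84°) = I₀ cos²(5°) = 0.9924 I₀.
Angle between axes 1 and 2: 85°. I₂ = 0.9924 I₀ · cos²(85°) = 0.007538 I₀.
Ratio = 0.007538 / 0.2488 = 0.0303.

I_new/I_old ≈ 0.0303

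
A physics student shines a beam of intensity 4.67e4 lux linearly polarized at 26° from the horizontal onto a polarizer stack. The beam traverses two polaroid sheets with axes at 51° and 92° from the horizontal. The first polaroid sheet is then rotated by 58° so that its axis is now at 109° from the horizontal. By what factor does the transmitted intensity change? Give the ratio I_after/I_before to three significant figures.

Before rotation:
By Malus's law, I₁ = I₀ cos²(51° − 26°) = I₀ cos²(25°) = 0.8214 I₀.
I₂ = I₁ cos²(92° − 51°) = 0.8214 I₀ · cos²(41°) = 0.4679 I₀.
After rotation:
I₁ = I₀ cos²(109° − 26°) = I₀ cos²(83°) = 0.01485 I₀.
I₂ = I₁ cos²(92° − 109°) = 0.01485 I₀ · cos²(17°) = 0.01358 I₀.
Ratio = 0.01358 / 0.4679 = 0.02903.

I_new/I_old ≈ 0.0290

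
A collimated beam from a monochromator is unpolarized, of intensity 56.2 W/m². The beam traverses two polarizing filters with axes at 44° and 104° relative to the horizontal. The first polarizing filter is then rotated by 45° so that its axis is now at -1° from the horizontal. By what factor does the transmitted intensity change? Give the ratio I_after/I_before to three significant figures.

Before rotation:
Unpolarized light through the first polarizer → I₁ = ½ I₀, now polarized at 44°.
I₂ = I₁ cos²(104° − 44°) = 0.5 I₀ · cos²(60°) = 0.125 I₀.
After rotation:
Unpolarized light through the first polarizer → I₁ = ½ I₀, now polarized at -1°.
Angle between axes 1 and 2: 75°. I₂ = 0.5 I₀ · cos²(75°) = 0.03349 I₀.
Ratio = 0.03349 / 0.125 = 0.2679.

I_new/I_old ≈ 0.268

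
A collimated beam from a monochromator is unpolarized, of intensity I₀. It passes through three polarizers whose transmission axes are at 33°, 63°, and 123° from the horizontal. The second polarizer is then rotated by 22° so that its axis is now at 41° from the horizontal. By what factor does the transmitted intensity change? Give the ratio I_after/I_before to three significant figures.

I_new/I_old ≈ 0.101

Before rotation:
Unpolarized light through the first polarizer → I₁ = ½ I₀, now polarized at 33°.
I₂ = I₁ cos²(63° − 33°) = 0.5 I₀ · cos²(30°) = 0.375 I₀.
I₃ = I₂ cos²(123° − 63°) = 0.375 I₀ · cos²(60°) = 0.09375 I₀.
After rotation:
Unpolarized light through the first polarizer → I₁ = ½ I₀, now polarized at 33°.
I₂ = I₁ cos²(41° − 33°) = 0.5 I₀ · cos²(8°) = 0.4903 I₀.
I₃ = I₂ cos²(123° − 41°) = 0.4903 I₀ · cos²(82°) = 0.009497 I₀.
Ratio = 0.009497 / 0.09375 = 0.1013.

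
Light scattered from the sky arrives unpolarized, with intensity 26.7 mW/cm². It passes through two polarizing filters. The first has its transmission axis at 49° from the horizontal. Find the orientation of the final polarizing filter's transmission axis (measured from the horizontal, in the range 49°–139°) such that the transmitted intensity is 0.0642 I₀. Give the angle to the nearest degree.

θ ≈ 118°

Unpolarized light through the first polarizer → I₁ = ½ I₀, now polarized at 49°.
Need I₂/I₀ = 0.0642, so cos²(θ − 49°) = 0.0642 / 0.5 = 0.1284.
θ − 49° = arccos(√0.1284) = 69.0°, giving θ ≈ 49 + 69.0 = 118.0°.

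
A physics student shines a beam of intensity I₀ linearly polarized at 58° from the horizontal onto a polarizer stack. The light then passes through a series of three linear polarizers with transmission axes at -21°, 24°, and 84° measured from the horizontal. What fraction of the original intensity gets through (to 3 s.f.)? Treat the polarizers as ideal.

≈ 0.00455 I₀

I₁ = I₀ cos²(-21° − 58°) = I₀ cos²(79°) = 0.03641 I₀.
I₂ = I₁ cos²(24° + 21°) = 0.03641 I₀ · cos²(45°) = 0.0182 I₀.
I₃ = I₂ cos²(84° − 24°) = 0.0182 I₀ · cos²(60°) = 0.004551 I₀.
Transmitted fraction = 0.004551.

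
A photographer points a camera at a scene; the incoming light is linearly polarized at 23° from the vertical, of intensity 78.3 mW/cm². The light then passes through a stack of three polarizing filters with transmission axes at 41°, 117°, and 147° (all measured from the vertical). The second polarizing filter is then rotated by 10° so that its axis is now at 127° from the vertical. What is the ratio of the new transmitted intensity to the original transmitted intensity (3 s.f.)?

Before rotation:
I₁ = I₀ cos²(41° − 23°) = I₀ cos²(18°) = 0.9045 I₀.
I₂ = I₁ cos²(117° − 41°) = 0.9045 I₀ · cos²(76°) = 0.05294 I₀.
I₃ = I₂ cos²(147° − 117°) = 0.05294 I₀ · cos²(30°) = 0.0397 I₀.
After rotation:
I₁ = I₀ cos²(41° − 23°) = I₀ cos²(18°) = 0.9045 I₀.
I₂ = I₁ cos²(127° − 41°) = 0.9045 I₀ · cos²(86°) = 0.004401 I₀.
I₃ = I₂ cos²(147° − 127°) = 0.004401 I₀ · cos²(20°) = 0.003886 I₀.
Ratio = 0.003886 / 0.0397 = 0.09789.

I_new/I_old ≈ 0.0979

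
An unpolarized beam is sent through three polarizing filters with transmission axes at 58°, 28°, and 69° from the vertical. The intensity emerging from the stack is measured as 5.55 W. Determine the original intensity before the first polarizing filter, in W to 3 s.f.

Unpolarized light through the first polarizer → I₁ = ½ I₀, now polarized at 58°.
I₂ = I₁ cos²(28° − 58°) = 0.5 I₀ · cos²(30°) = 0.375 I₀.
I₃ = I₂ cos²(69° − 28°) = 0.375 I₀ · cos²(41°) = 0.2136 I₀.
So 5.55 W = 0.2136 I₀, giving I₀ = 5.55/0.2136 = 25.98 W.

I₀ ≈ 26.0 W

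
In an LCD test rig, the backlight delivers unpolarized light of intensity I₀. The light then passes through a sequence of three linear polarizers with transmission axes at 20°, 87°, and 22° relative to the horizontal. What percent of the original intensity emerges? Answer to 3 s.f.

≈ 1.36%

Unpolarized light through the first polarizer → I₁ = ½ I₀, now polarized at 20°.
I₂ = I₁ cos²(87° − 20°) = 0.5 I₀ · cos²(67°) = 0.07634 I₀.
I₃ = I₂ cos²(22° − 87°) = 0.07634 I₀ · cos²(65°) = 0.01363 I₀.
That is 1.363% of the incident intensity.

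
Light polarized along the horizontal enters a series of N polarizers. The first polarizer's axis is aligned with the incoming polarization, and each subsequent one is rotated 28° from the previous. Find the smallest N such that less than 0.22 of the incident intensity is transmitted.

N = 8

First polarizer is aligned with the polarization: full transmission.
Each further stage multiplies by cos²(28°) = 0.7796.
After N polarizers: T = 0.7796^(N−1). Require T < 0.22 ⇒ N−1 > ln(0.22)/ln(0.7796) = 6.08, so N−1 ≥ 7 and N = 8.
Check: N=8 gives T = 0.175 < 0.22; N=7 gives T = 0.2245.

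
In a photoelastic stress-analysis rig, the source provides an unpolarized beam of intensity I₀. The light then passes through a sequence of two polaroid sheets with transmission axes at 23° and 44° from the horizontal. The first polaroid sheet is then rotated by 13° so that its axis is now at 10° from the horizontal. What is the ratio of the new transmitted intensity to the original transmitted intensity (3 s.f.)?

Before rotation:
Unpolarized light through the first polarizer → I₁ = ½ I₀, now polarized at 23°.
I₂ = I₁ cos²(44° − 23°) = 0.5 I₀ · cos²(21°) = 0.4358 I₀.
After rotation:
Unpolarized light through the first polarizer → I₁ = ½ I₀, now polarized at 10°.
I₂ = I₁ cos²(44° − 10°) = 0.5 I₀ · cos²(34°) = 0.3437 I₀.
Ratio = 0.3437 / 0.4358 = 0.7886.

I_new/I_old ≈ 0.789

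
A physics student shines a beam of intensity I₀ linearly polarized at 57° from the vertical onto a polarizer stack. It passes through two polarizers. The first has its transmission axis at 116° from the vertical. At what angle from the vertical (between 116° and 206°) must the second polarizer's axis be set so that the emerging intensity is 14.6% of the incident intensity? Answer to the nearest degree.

θ ≈ 158°

I₁ = I₀ cos²(116° − 57°) = I₀ cos²(59°) = 0.2653 I₀.
Need I₂/I₀ = 0.146, so cos²(θ − 116°) = 0.146 / 0.2653 = 0.5504.
θ − 116° = arccos(√0.5504) = 42.1°, giving θ ≈ 116 + 42.1 = 158.1°.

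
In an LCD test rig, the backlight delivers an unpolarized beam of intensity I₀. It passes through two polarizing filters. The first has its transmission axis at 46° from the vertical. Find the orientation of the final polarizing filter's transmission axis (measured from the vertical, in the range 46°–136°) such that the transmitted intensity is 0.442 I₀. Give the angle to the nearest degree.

θ ≈ 66°

Unpolarized light through the first polarizer → I₁ = ½ I₀, now polarized at 46°.
Need I₂/I₀ = 0.442, so cos²(θ − 46°) = 0.442 / 0.5 = 0.884.
θ − 46° = arccos(√0.884) = 19.9°, giving θ ≈ 46 + 19.9 = 65.9°.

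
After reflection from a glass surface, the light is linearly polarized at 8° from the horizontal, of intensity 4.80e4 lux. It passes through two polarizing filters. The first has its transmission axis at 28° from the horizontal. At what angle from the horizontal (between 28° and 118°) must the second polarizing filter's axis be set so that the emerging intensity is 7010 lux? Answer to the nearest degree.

θ ≈ 94°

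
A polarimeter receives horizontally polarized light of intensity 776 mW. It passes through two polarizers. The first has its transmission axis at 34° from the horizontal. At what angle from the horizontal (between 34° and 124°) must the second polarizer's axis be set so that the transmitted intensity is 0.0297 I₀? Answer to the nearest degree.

θ ≈ 112°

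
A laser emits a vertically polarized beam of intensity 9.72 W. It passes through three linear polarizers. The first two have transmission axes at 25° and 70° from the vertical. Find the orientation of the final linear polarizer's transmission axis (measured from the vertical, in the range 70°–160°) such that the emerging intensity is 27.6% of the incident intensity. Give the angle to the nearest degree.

I₁ = I₀ cos²(25° − 0°) = I₀ cos²(25°) = 0.8214 I₀.
I₂ = I₁ cos²(70° − 25°) = 0.8214 I₀ · cos²(45°) = 0.4107 I₀.
Need I₃/I₀ = 0.276, so cos²(θ − 70°) = 0.276 / 0.4107 = 0.672.
θ − 70° = arccos(√0.672) = 34.9°, giving θ ≈ 70 + 34.9 = 104.9°.

θ ≈ 105°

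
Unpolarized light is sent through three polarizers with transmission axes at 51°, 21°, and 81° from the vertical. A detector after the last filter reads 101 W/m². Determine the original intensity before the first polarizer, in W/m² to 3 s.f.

I₀ ≈ 1080 W/m²

Unpolarized light through the first polarizer → I₁ = ½ I₀, now polarized at 51°.
I₂ = I₁ cos²(21° − 51°) = 0.5 I₀ · cos²(30°) = 0.375 I₀.
I₃ = I₂ cos²(81° − 21°) = 0.375 I₀ · cos²(60°) = 0.09375 I₀.
So 101 W/m² = 0.09375 I₀, giving I₀ = 101/0.09375 = 1077 W/m².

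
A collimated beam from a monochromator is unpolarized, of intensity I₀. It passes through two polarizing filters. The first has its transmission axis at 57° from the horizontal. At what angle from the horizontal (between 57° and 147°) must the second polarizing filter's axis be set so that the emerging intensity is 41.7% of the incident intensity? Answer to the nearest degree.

θ ≈ 81°

Unpolarized light through the first polarizer → I₁ = ½ I₀, now polarized at 57°.
Need I₂/I₀ = 0.417, so cos²(θ − 57°) = 0.417 / 0.5 = 0.834.
θ − 57° = arccos(√0.834) = 24.0°, giving θ ≈ 57 + 24.0 = 81.0°.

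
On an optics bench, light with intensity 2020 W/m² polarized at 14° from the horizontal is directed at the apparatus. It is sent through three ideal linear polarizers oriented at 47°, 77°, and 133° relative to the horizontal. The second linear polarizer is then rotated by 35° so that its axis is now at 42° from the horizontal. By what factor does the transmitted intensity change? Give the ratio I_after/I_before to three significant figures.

Before rotation:
By Malus's law, I₁ = I₀ cos²(47° − 14°) = I₀ cos²(33°) = 0.7034 I₀.
I₂ = I₁ cos²(77° − 47°) = 0.7034 I₀ · cos²(30°) = 0.5275 I₀.
I₃ = I₂ cos²(133° − 77°) = 0.5275 I₀ · cos²(56°) = 0.165 I₀.
After rotation:
I₁ = I₀ cos²(47° − 14°) = I₀ cos²(33°) = 0.7034 I₀.
I₂ = I₁ cos²(42° − 47°) = 0.7034 I₀ · cos²(5°) = 0.698 I₀.
Angle between axes 2 and 3: 89°. I₃ = 0.698 I₀ · cos²(89°) = 0.0002126 I₀.
Ratio = 0.0002126 / 0.165 = 0.001289.

I_new/I_old ≈ 0.00129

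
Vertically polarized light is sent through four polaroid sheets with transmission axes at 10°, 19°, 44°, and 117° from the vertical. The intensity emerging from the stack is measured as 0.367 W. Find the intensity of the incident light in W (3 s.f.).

By Malus's law, I₁ = I₀ cos²(10° − 0°) = I₀ cos²(10°) = 0.9698 I₀.
I₂ = I₁ cos²(19° − 10°) = 0.9698 I₀ · cos²(9°) = 0.9461 I₀.
I₃ = I₂ cos²(44° − 19°) = 0.9461 I₀ · cos²(25°) = 0.7771 I₀.
I₄ = I₃ cos²(117° − 44°) = 0.7771 I₀ · cos²(73°) = 0.06643 I₀.
So 0.367 W = 0.06643 I₀, giving I₀ = 0.367/0.06643 = 5.525 W.

I₀ ≈ 5.52 W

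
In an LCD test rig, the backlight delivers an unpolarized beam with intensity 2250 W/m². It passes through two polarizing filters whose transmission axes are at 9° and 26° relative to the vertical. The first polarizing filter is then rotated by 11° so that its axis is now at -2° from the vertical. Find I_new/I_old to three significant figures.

Before rotation:
Unpolarized light through the first polarizer → I₁ = ½ I₀, now polarized at 9°.
I₂ = I₁ cos²(26° − 9°) = 0.5 I₀ · cos²(17°) = 0.4573 I₀.
After rotation:
Unpolarized light through the first polarizer → I₁ = ½ I₀, now polarized at -2°.
I₂ = I₁ cos²(26° + 2°) = 0.5 I₀ · cos²(28°) = 0.3898 I₀.
Ratio = 0.3898 / 0.4573 = 0.8525.

I_new/I_old ≈ 0.852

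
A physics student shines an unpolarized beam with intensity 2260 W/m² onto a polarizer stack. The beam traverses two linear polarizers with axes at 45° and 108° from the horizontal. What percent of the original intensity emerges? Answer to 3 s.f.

Unpolarized light through the first polarizer → I₁ = 2260 W/m²/2 = 1130 W/m², polarized at 45°.
I₂ = I₁ · cos²(63°) = 1130 · 0.2061 = 232.9 W/m².
That is 10.31% of the incident intensity.

≈ 10.3%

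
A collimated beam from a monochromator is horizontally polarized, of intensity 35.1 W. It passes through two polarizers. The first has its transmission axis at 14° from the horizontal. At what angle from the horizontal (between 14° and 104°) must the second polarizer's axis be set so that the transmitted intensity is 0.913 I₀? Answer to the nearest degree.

θ ≈ 24°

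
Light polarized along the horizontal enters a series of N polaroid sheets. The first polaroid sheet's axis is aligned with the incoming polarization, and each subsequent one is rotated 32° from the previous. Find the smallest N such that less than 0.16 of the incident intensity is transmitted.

First polarizer is aligned with the polarization: full transmission.
Each further stage multiplies by cos²(32°) = 0.7192.
After N polarizers: T = 0.7192^(N−1). Require T < 0.16 ⇒ N−1 > ln(0.16)/ln(0.7192) = 5.56, so N−1 ≥ 6 and N = 7.
Check: N=7 gives T = 0.1384 < 0.16; N=6 gives T = 0.1924.

N = 7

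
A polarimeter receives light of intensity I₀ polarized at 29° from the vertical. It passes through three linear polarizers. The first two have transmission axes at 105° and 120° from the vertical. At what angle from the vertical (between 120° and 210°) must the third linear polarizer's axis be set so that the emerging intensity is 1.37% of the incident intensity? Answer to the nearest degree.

θ ≈ 180°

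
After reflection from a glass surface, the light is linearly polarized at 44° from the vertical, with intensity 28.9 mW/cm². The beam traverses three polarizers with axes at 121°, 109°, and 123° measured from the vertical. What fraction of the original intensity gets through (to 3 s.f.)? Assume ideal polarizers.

I/I₀ ≈ 0.0456

I₁ = 28.9 mW/cm² · cos²(77°) = 1.462 mW/cm².
I₂ = I₁ · cos²(12°) = 1.462 · 0.9568 = 1.399 mW/cm².
I₃ = I₂ · cos²(14°) = 1.399 · 0.9415 = 1.317 mW/cm².
Transmitted fraction = 0.04558.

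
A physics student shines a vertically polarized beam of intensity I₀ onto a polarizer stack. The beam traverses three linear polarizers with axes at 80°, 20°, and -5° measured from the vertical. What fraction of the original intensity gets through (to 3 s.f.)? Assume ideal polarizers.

I₁ = I₀ cos²(80° − 0°) = I₀ cos²(80°) = 0.03015 I₀.
I₂ = I₁ cos²(20° − 80°) = 0.03015 I₀ · cos²(60°) = 0.007538 I₀.
I₃ = I₂ cos²(-5° − 20°) = 0.007538 I₀ · cos²(25°) = 0.006192 I₀.
Transmitted fraction = 0.006192.

≈ 0.00619 I₀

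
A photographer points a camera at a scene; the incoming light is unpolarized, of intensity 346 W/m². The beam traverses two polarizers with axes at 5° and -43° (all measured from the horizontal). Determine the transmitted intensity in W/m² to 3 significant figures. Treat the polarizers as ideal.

I ≈ 77.5 W/m²

Unpolarized light through the first polarizer → I₁ = 346 W/m²/2 = 173 W/m², polarized at 5°.
I₂ = I₁ · cos²(48°) = 173 · 0.4477 = 77.46 W/m².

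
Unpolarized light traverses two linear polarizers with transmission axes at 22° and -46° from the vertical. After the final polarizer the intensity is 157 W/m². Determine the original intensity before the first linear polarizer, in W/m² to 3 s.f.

I₀ ≈ 2240 W/m²

Unpolarized light through the first polarizer → I₁ = ½ I₀, now polarized at 22°.
I₂ = I₁ cos²(-46° − 22°) = 0.5 I₀ · cos²(68°) = 0.07017 I₀.
So 157 W/m² = 0.07017 I₀, giving I₀ = 157/0.07017 = 2238 W/m².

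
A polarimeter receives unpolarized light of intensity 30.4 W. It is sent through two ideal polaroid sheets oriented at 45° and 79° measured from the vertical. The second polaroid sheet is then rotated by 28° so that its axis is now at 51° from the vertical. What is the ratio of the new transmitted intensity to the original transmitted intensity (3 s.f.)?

Before rotation:
Unpolarized light through the first polarizer → I₁ = ½ I₀, now polarized at 45°.
I₂ = I₁ cos²(79° − 45°) = 0.5 I₀ · cos²(34°) = 0.3437 I₀.
After rotation:
Unpolarized light through the first polarizer → I₁ = ½ I₀, now polarized at 45°.
I₂ = I₁ cos²(51° − 45°) = 0.5 I₀ · cos²(6°) = 0.4945 I₀.
Ratio = 0.4945 / 0.3437 = 1.439.

I_new/I_old ≈ 1.44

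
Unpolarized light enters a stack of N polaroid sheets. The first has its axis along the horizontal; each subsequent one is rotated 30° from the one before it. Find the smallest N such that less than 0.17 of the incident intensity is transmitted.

First polarizer halves the unpolarized light: factor 1/2.
Each further stage multiplies by cos²(30°) = 0.75.
After N polarizers: T = 0.5·0.75^(N−1). Require T < 0.17 ⇒ N−1 > ln(0.17/0.5)/ln(0.75) = 3.75, so N−1 ≥ 4 and N = 5.
Check: N=5 gives T = 0.1582 < 0.17; N=4 gives T = 0.2109.

N = 5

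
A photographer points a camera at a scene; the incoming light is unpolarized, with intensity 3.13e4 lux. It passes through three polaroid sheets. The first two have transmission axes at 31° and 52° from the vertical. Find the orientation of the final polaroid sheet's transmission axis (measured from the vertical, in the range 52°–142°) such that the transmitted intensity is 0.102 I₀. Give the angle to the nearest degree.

θ ≈ 113°

Unpolarized light through the first polarizer → I₁ = ½ I₀, now polarized at 31°.
I₂ = I₁ cos²(52° − 31°) = 0.5 I₀ · cos²(21°) = 0.4358 I₀.
Need I₃/I₀ = 0.102, so cos²(θ − 52°) = 0.102 / 0.4358 = 0.2341.
θ − 52° = arccos(√0.2341) = 61.1°, giving θ ≈ 52 + 61.1 = 113.1°.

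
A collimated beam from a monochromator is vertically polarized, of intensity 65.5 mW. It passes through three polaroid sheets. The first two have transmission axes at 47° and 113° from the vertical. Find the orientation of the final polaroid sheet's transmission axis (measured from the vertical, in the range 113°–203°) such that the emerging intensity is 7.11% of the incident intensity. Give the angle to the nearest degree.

I₁ = I₀ cos²(47° − 0°) = I₀ cos²(47°) = 0.4651 I₀.
I₂ = I₁ cos²(113° − 47°) = 0.4651 I₀ · cos²(66°) = 0.07695 I₀.
Need I₃/I₀ = 0.0711, so cos²(θ − 113°) = 0.0711 / 0.07695 = 0.924.
θ − 113° = arccos(√0.924) = 16.0°, giving θ ≈ 113 + 16.0 = 129.0°.

θ ≈ 129°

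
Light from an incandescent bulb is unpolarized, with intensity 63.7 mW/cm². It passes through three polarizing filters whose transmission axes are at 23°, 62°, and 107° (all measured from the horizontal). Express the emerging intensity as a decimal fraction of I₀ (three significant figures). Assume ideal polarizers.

Unpolarized light through the first polarizer → I₁ = 63.7 mW/cm²/2 = 31.85 mW/cm², polarized at 23°.
I₂ = I₁ · cos²(39°) = 31.85 · 0.604 = 19.24 mW/cm².
I₃ = I₂ · cos²(45°) = 19.24 · 0.5 = 9.618 mW/cm².
Transmitted fraction = 0.151.

I/I₀ ≈ 0.151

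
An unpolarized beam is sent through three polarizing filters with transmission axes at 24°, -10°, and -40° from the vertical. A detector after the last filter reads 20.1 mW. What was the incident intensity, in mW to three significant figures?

I₀ ≈ 78.0 mW

Unpolarized light through the first polarizer → I₁ = ½ I₀, now polarized at 24°.
I₂ = I₁ cos²(-10° − 24°) = 0.5 I₀ · cos²(34°) = 0.3437 I₀.
I₃ = I₂ cos²(-40° + 10°) = 0.3437 I₀ · cos²(30°) = 0.2577 I₀.
So 20.1 mW = 0.2577 I₀, giving I₀ = 20.1/0.2577 = 77.99 mW.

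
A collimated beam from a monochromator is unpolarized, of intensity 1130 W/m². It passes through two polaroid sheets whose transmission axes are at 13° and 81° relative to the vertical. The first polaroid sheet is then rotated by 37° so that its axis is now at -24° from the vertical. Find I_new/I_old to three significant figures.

I_new/I_old ≈ 0.477

Before rotation:
Unpolarized light through the first polarizer → I₁ = ½ I₀, now polarized at 13°.
I₂ = I₁ cos²(81° − 13°) = 0.5 I₀ · cos²(68°) = 0.07017 I₀.
After rotation:
Unpolarized light through the first polarizer → I₁ = ½ I₀, now polarized at -24°.
Angle between axes 1 and 2: 75°. I₂ = 0.5 I₀ · cos²(75°) = 0.03349 I₀.
Ratio = 0.03349 / 0.07017 = 0.4774.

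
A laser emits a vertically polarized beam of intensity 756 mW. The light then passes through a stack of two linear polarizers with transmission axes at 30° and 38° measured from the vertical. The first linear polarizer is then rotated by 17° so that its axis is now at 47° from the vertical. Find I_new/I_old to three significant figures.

Before rotation:
By Malus's law, I₁ = I₀ cos²(30° − 0°) = I₀ cos²(30°) = 0.75 I₀.
I₂ = I₁ cos²(38° − 30°) = 0.75 I₀ · cos²(8°) = 0.7355 I₀.
After rotation:
I₁ = I₀ cos²(47° − 0°) = I₀ cos²(47°) = 0.4651 I₀.
I₂ = I₁ cos²(38° − 47°) = 0.4651 I₀ · cos²(9°) = 0.4537 I₀.
Ratio = 0.4537 / 0.7355 = 0.6169.

I_new/I_old ≈ 0.617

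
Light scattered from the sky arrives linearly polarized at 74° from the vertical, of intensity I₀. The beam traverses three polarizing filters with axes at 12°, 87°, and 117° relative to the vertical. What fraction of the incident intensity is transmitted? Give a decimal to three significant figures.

≈ 0.0111 I₀

I₁ = I₀ cos²(12° − 74°) = I₀ cos²(62°) = 0.2204 I₀.
I₂ = I₁ cos²(87° − 12°) = 0.2204 I₀ · cos²(75°) = 0.01476 I₀.
I₃ = I₂ cos²(117° − 87°) = 0.01476 I₀ · cos²(30°) = 0.01107 I₀.
Transmitted fraction = 0.01107.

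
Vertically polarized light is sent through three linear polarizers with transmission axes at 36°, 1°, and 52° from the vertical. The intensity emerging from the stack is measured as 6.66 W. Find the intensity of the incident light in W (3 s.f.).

I₀ ≈ 38.3 W

I₁ = I₀ cos²(36° − 0°) = I₀ cos²(36°) = 0.6545 I₀.
I₂ = I₁ cos²(1° − 36°) = 0.6545 I₀ · cos²(35°) = 0.4392 I₀.
I₃ = I₂ cos²(52° − 1°) = 0.4392 I₀ · cos²(51°) = 0.1739 I₀.
So 6.66 W = 0.1739 I₀, giving I₀ = 6.66/0.1739 = 38.29 W.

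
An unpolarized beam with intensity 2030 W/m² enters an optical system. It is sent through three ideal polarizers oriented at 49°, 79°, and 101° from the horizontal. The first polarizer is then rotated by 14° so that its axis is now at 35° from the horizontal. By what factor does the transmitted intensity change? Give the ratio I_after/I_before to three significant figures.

Before rotation:
Unpolarized light through the first polarizer → I₁ = ½ I₀, now polarized at 49°.
I₂ = I₁ cos²(79° − 49°) = 0.5 I₀ · cos²(30°) = 0.375 I₀.
I₃ = I₂ cos²(101° − 79°) = 0.375 I₀ · cos²(22°) = 0.3224 I₀.
After rotation:
Unpolarized light through the first polarizer → I₁ = ½ I₀, now polarized at 35°.
I₂ = I₁ cos²(79° − 35°) = 0.5 I₀ · cos²(44°) = 0.2587 I₀.
I₃ = I₂ cos²(101° − 79°) = 0.2587 I₀ · cos²(22°) = 0.2224 I₀.
Ratio = 0.2224 / 0.3224 = 0.6899.

I_new/I_old ≈ 0.690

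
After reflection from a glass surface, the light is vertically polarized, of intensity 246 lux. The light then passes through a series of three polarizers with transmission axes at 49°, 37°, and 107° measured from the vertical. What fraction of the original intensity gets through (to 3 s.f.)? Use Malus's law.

By Malus's law, I₁ = 246 lux · cos²(49°) = 105.9 lux.
I₂ = I₁ · cos²(12°) = 105.9 · 0.9568 = 101.3 lux.
I₃ = I₂ · cos²(70°) = 101.3 · 0.117 = 11.85 lux.
Transmitted fraction = 0.04817.

I/I₀ ≈ 0.0482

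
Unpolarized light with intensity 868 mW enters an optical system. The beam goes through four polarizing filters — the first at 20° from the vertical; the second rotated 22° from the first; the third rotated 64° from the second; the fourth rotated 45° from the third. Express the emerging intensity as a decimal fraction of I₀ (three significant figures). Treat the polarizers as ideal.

Unpolarized light through the first polarizer → I₁ = 868 mW/2 = 434 mW, polarized at 20°.
I₂ = I₁ · cos²(22°) = 434 · 0.8597 = 373.1 mW.
I₃ = I₂ · cos²(64°) = 373.1 · 0.1922 = 71.7 mW.
I₄ = I₃ · cos²(45°) = 71.7 · 0.5 = 35.85 mW.
Transmitted fraction = 0.0413.

I/I₀ ≈ 0.0413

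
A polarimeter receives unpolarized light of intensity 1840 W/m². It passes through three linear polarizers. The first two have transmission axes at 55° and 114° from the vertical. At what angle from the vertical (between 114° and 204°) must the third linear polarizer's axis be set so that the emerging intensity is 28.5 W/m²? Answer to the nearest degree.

Unpolarized light through the first polarizer → I₁ = ½ I₀, now polarized at 55°.
I₂ = I₁ cos²(114° − 55°) = 0.5 I₀ · cos²(59°) = 0.1326 I₀.
Target fraction: 28.5 / 1840 W/m² = 0.01549 of I₀.
Need I₃/I₀ = 0.01549, so cos²(θ − 114°) = 0.01549 / 0.1326 = 0.1168.
θ − 114° = arccos(√0.1168) = 70.0°, giving θ ≈ 114 + 70.0 = 184.0°.

θ ≈ 184°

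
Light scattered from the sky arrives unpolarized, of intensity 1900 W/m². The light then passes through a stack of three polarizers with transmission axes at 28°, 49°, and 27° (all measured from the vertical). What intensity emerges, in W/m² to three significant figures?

Unpolarized light through the first polarizer → I₁ = 1900 W/m²/2 = 950 W/m², polarized at 28°.
I₂ = I₁ · cos²(21°) = 950 · 0.8716 = 828 W/m².
I₃ = I₂ · cos²(22°) = 828 · 0.8597 = 711.8 W/m².

I ≈ 712 W/m²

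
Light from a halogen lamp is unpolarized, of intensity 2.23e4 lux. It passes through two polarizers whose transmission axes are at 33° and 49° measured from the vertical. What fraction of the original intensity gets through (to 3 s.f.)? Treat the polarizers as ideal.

I/I₀ ≈ 0.462

Unpolarized light through the first polarizer → I₁ = 2.23e4 lux/2 = 1.115e+04 lux, polarized at 33°.
I₂ = I₁ · cos²(16°) = 1.115e+04 · 0.924 = 1.03e+04 lux.
Transmitted fraction = 0.462.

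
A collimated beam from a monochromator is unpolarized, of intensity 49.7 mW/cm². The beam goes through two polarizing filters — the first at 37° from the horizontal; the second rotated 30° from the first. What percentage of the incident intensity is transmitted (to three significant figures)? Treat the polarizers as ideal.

≈ 37.5%

Unpolarized light through the first polarizer → I₁ = 49.7 mW/cm²/2 = 24.85 mW/cm², polarized at 37°.
I₂ = I₁ · cos²(30°) = 24.85 · 0.75 = 18.64 mW/cm².
That is 37.5% of the incident intensity.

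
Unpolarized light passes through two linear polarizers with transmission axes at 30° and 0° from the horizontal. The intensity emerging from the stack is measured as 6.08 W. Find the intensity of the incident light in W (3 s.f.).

I₀ ≈ 16.2 W

Unpolarized light through the first polarizer → I₁ = ½ I₀, now polarized at 30°.
I₂ = I₁ cos²(0° − 30°) = 0.5 I₀ · cos²(30°) = 0.375 I₀.
So 6.08 W = 0.375 I₀, giving I₀ = 6.08/0.375 = 16.21 W.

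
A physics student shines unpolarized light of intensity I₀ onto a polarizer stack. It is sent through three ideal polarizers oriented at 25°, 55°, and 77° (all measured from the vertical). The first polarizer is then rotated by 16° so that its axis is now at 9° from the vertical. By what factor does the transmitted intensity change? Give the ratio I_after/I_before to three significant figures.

Before rotation:
Unpolarized light through the first polarizer → I₁ = ½ I₀, now polarized at 25°.
I₂ = I₁ cos²(55° − 25°) = 0.5 I₀ · cos²(30°) = 0.375 I₀.
I₃ = I₂ cos²(77° − 55°) = 0.375 I₀ · cos²(22°) = 0.3224 I₀.
After rotation:
Unpolarized light through the first polarizer → I₁ = ½ I₀, now polarized at 9°.
I₂ = I₁ cos²(55° − 9°) = 0.5 I₀ · cos²(46°) = 0.2413 I₀.
I₃ = I₂ cos²(77° − 55°) = 0.2413 I₀ · cos²(22°) = 0.2074 I₀.
Ratio = 0.2074 / 0.3224 = 0.6434.

I_new/I_old ≈ 0.643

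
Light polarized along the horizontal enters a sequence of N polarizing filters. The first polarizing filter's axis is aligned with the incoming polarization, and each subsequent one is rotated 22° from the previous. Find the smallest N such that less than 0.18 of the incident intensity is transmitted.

First polarizer is aligned with the polarization: full transmission.
Each further stage multiplies by cos²(22°) = 0.8597.
After N polarizers: T = 0.8597^(N−1). Require T < 0.18 ⇒ N−1 > ln(0.18)/ln(0.8597) = 11.34, so N−1 ≥ 12 and N = 13.
Check: N=13 gives T = 0.1629 < 0.18; N=12 gives T = 0.1895.

N = 13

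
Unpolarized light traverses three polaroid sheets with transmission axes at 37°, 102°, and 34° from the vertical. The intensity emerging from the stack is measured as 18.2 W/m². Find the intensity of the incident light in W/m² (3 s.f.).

Unpolarized light through the first polarizer → I₁ = ½ I₀, now polarized at 37°.
I₂ = I₁ cos²(102° − 37°) = 0.5 I₀ · cos²(65°) = 0.0893 I₀.
I₃ = I₂ cos²(34° − 102°) = 0.0893 I₀ · cos²(68°) = 0.01253 I₀.
So 18.2 W/m² = 0.01253 I₀, giving I₀ = 18.2/0.01253 = 1452 W/m².

I₀ ≈ 1450 W/m²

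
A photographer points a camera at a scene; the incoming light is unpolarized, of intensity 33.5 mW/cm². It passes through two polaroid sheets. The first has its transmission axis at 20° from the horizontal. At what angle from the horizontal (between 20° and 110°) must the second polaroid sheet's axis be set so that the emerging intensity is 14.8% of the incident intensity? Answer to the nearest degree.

θ ≈ 77°

Unpolarized light through the first polarizer → I₁ = ½ I₀, now polarized at 20°.
Need I₂/I₀ = 0.148, so cos²(θ − 20°) = 0.148 / 0.5 = 0.296.
θ − 20° = arccos(√0.296) = 57.0°, giving θ ≈ 20 + 57.0 = 77.0°.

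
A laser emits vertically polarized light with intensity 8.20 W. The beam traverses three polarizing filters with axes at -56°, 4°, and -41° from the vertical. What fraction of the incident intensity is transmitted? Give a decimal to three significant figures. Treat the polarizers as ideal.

I/I₀ ≈ 0.0391

I₁ = 8.20 W · cos²(56°) = 2.564 W.
I₂ = I₁ · cos²(60°) = 2.564 · 0.25 = 0.641 W.
I₃ = I₂ · cos²(45°) = 0.641 · 0.5 = 0.3205 W.
Transmitted fraction = 0.03909.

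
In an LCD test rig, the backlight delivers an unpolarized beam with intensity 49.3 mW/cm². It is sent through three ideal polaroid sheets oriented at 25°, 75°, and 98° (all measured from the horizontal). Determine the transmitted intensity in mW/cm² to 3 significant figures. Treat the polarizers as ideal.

I ≈ 8.63 mW/cm²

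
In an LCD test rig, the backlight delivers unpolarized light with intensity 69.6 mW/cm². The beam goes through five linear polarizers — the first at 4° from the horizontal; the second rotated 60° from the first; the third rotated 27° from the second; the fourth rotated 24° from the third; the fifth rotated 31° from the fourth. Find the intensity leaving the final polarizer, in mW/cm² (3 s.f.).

I ≈ 4.24 mW/cm²

Unpolarized light through the first polarizer → I₁ = 69.6 mW/cm²/2 = 34.8 mW/cm², polarized at 4°.
I₂ = I₁ · cos²(60°) = 34.8 · 0.25 = 8.7 mW/cm².
I₃ = I₂ · cos²(27°) = 8.7 · 0.7939 = 6.907 mW/cm².
I₄ = I₃ · cos²(24°) = 6.907 · 0.8346 = 5.764 mW/cm².
I₅ = I₄ · cos²(31°) = 5.764 · 0.7347 = 4.235 mW/cm².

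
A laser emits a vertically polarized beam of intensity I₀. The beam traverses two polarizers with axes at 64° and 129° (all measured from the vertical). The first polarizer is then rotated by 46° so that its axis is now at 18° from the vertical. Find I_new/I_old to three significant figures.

Before rotation:
I₁ = I₀ cos²(64° − 0°) = I₀ cos²(64°) = 0.1922 I₀.
I₂ = I₁ cos²(129° − 64°) = 0.1922 I₀ · cos²(65°) = 0.03432 I₀.
After rotation:
I₁ = I₀ cos²(18° − 0°) = I₀ cos²(18°) = 0.9045 I₀.
Angle between axes 1 and 2: 69°. I₂ = 0.9045 I₀ · cos²(69°) = 0.1162 I₀.
Ratio = 0.1162 / 0.03432 = 3.384.

I_new/I_old ≈ 3.38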